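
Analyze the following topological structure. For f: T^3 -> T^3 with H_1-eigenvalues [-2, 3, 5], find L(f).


For a torus self-map: L(f) = det(I - A) where A acts on H_1.
L(f) = (1--2) * (1-3) * (1-5) = 3 * -2 * -4 = 24

24


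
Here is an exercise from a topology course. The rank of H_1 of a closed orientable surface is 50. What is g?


For a closed orientable surface: b_1 = 2g.
50 = 2g
g = 50 / 2 = 25

25


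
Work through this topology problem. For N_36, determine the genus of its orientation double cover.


chi(N_36) = 2 - 36 = -34.
Double cover: chi(Sigma_g) = 2 * chi(N_36) = 2*(-34) = -68.
2 - 2g = -68, so g = (2 - (-68))/2 = 70/2 = 35

35


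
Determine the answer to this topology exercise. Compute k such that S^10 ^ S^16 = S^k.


S^m ^ S^n = S^{m+n}.
k = 10 + 16 = 26

26


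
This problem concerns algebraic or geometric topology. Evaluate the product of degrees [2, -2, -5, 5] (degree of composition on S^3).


Degree is multiplicative: deg(composition) = product of degrees.
= (2) * (-2) * (-5) * (5) = 100

100


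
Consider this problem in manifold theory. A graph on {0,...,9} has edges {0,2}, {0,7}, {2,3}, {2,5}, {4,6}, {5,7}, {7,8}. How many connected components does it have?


Run DFS/union-find over 10 vertices.
V = 10, E = 7.
Number of components = 4

4


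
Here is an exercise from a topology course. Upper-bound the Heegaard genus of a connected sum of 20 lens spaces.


Heegaard genus satisfies g(A#B) <= g(A) + g(B).
Each lens space has g = 1.
Upper bound: 20 * 1 = 20

20


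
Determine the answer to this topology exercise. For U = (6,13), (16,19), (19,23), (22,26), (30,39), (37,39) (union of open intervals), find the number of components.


Sort and merge overlapping open intervals.
Merged: (6,13), (16,19), (19,26), (30,39).
Number of components = 4

4


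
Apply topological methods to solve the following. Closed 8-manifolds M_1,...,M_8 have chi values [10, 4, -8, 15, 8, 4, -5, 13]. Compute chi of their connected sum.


For n-manifolds: chi(A#B) = chi(A) + chi(B) - chi(S^8).
chi(S^8) = 1 + (-1)^8 = 2.
chi(#) = (sum chi_i) - (8-1)*chi(S^8) = 41 - 7*2 = 27

27


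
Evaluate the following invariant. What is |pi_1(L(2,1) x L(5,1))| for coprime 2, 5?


pi_1(X x Y) = pi_1(X) x pi_1(Y).
pi_1(L(2,1)) = Z/2, pi_1(L(5,1)) = Z/5.
|Z/2 x Z/5| = 2 * 5 = 10

10


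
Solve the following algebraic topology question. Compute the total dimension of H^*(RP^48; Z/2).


H^k(RP^48; Z/2) = Z/2 for each 0 <= k <= 48.
Total dimension = 48 + 1 = 49

49


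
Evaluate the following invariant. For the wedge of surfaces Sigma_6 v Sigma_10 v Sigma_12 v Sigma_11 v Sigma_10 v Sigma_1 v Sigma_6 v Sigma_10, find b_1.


For a wedge X v Y: reduced H_k(X v Y) = H_k(X) + H_k(Y).
Each Sigma_g contributes b_1 = 2g.
b_1 = 12 + 20 + 24 + 22 + 20 + 2 + 12 + 20 = 132

132


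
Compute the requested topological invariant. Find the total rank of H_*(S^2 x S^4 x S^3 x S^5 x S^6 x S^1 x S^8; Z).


Total Betti number is multiplicative under products.
Each S^d (d>=1) has total Betti number 2.
There are 7 sphere factors.
Total = 2^7 = 128

128


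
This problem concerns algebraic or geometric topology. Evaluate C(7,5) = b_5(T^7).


By the Kunneth formula, b_k(T^n) = C(n,k).
b_5(T^7) = C(7,5).
C(7,5) = 7!/(5!*2!) = 21

21


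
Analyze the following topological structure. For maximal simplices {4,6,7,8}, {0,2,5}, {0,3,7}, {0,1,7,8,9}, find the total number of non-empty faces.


Each maximal simplex on m vertices has 2^m - 1 nonempty faces.
Take the union (dedupe shared faces).
Total distinct faces = 53

53


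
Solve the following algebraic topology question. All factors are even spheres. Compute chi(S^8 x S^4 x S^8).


chi is multiplicative: chi(X x Y) = chi(X) chi(Y).
Each even-dim sphere has chi = 2. There are 3 factors.
chi = 2^3 = 8

8


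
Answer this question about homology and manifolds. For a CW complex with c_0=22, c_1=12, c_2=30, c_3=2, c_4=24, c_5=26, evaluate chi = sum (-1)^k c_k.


chi = sum_k (-1)^k c_k.
= (-1)^0*22 + (-1)^1*12 + (-1)^2*30 + (-1)^3*2 + (-1)^4*24 + (-1)^5*26
= (22) + (-12) + (30) + (-2) + (24) + (-26)
= 36

36


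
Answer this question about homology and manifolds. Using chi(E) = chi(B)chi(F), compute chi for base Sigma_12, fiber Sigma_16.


For a fiber bundle F -> E -> B (with CW structure): chi(E) = chi(B) * chi(F).
chi(Sigma_12) = -22, chi(Sigma_16) = -30.
chi(E) = (-22) * (-30) = 660

660


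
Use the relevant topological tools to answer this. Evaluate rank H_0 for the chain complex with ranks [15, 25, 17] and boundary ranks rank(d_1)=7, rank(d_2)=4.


rank H_k = rank(ker d_k) - rank(im d_{k+1}).
rank(ker d_0) = rank(C_0) - rank(d_0) = 15 - 0 = 15.
rank(im d_{0+1}) = 7.
rank H_0 = 15 - 7 = 8

8


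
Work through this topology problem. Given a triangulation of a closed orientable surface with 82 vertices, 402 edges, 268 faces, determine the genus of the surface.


chi = V - E + F = 82 - 402 + 268 = -52
For orientable closed surface: chi = 2 - 2g, so g = (2 - chi)/2.
g = (2 - (-52)) / 2 = 54 / 2 = 27

27


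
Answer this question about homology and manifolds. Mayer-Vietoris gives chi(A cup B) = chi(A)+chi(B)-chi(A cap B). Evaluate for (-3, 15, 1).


chi(A cup B) = chi(A) + chi(B) - chi(A cap B)
= -3 + (15) - (1)
= 11

11


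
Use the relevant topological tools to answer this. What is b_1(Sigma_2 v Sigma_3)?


For a wedge: H_1(A v B) = H_1(A) + H_1(B).
b_1(Sigma_2) = 4, b_1(Sigma_3) = 6.
b_1 = 4 + 6 = 10

10


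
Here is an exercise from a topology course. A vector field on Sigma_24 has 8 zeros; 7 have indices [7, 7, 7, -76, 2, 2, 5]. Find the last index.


Poincare-Hopf: sum of indices = chi(M).
chi(Sigma_24) = 2 - 2*24 = -46.
Sum of known indices = -46.
x = chi - (sum known) = -46 - (-46) = 0

0


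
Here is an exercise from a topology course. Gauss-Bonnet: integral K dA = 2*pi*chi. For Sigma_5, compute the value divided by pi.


Gauss-Bonnet: integral K dA = 2*pi*chi(M).
chi(Sigma_5) = 2 - 2*5 = -8.
(integral K dA)/pi = 2*chi = 2*(-8) = -16

-16


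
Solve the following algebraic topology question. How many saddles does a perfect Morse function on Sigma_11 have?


A perfect Morse function has m_k = b_k.
For Sigma_11: b_0=1, b_1=2g=22, b_2=1.
Saddles m_1 = 2g = 22

22


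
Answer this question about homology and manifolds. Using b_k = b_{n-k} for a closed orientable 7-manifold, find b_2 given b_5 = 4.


Poincare duality for closed orientable n-manifolds: b_k = b_{n-k}.
Here n = 7, so b_2 = b_5 = 4

4


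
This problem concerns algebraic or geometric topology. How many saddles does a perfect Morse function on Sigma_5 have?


A perfect Morse function has m_k = b_k.
For Sigma_5: b_0=1, b_1=2g=10, b_2=1.
Saddles m_1 = 2g = 10

10


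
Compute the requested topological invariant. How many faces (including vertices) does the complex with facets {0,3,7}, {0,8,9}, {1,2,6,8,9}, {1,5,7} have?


Each maximal simplex on m vertices has 2^m - 1 nonempty faces.
Take the union (dedupe shared faces).
Total distinct faces = 46

46


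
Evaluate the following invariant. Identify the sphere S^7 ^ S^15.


S^m ^ S^n = S^{m+n}.
k = 7 + 15 = 22

22


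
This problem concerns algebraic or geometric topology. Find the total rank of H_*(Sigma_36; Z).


For Sigma_36: b_0 = 1, b_1 = 2g = 72, b_2 = 1.
Total = 1 + 72 + 1 = 74

74


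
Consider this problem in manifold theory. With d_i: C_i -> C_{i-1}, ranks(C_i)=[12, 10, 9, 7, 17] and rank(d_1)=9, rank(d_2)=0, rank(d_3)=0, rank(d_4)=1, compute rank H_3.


rank H_k = rank(ker d_k) - rank(im d_{k+1}).
rank(ker d_3) = rank(C_3) - rank(d_3) = 7 - 0 = 7.
rank(im d_{3+1}) = 1.
rank H_3 = 7 - 1 = 6

6


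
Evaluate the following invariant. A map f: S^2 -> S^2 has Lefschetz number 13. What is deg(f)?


L(f) = 1 + (-1)^2 deg(f) on S^2.
13 = 1 + (-1)^2 * deg(f)
(-1)^2 * deg(f) = 12
deg(f) = 12

12


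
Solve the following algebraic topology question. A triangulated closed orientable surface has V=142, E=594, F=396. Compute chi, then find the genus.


chi = V - E + F = 142 - 594 + 396 = -56
For orientable closed surface: chi = 2 - 2g, so g = (2 - chi)/2.
g = (2 - (-56)) / 2 = 58 / 2 = 29

29


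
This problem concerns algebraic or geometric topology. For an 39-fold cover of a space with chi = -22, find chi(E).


For a finite covering: chi(E) = (number of sheets) * chi(B).
chi(E) = 39 * (-22) = -858

-858


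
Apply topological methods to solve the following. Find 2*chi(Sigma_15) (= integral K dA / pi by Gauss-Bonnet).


Gauss-Bonnet: integral K dA = 2*pi*chi(M).
chi(Sigma_15) = 2 - 2*15 = -28.
(integral K dA)/pi = 2*chi = 2*(-28) = -56

-56


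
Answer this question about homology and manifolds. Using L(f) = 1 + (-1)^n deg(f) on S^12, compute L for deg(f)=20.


On S^12: L(f) = tr(f_0*) + (-1)^12 tr(f_12*) = 1 + (-1)^12 * deg(f).
L(f) = 1 + (-1)^12 * 20 = 1 + 20 = 21

21


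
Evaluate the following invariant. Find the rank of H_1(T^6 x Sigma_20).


pi_1(A x B) = pi_1(A) x pi_1(B); rank of abelianization = b_1.
b_1(T^6) = 6, b_1(Sigma_20) = 2*20 = 40.
b_1(product) = 6 + 40 = 46

46


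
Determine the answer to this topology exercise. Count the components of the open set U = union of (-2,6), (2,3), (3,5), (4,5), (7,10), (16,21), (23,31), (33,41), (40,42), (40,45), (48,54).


Sort and merge overlapping open intervals.
Merged: (-2,6), (7,10), (16,21), (23,31), (33,45), (48,54).
Number of components = 6

6


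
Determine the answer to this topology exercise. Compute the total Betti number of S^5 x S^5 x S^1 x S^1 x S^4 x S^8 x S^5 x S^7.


Total Betti number is multiplicative under products.
Each S^d (d>=1) has total Betti number 2.
There are 8 sphere factors.
Total = 2^8 = 256

256


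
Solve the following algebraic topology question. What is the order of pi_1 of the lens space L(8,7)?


pi_1(L(p,q)) = Z/pZ for any q coprime to p.
|pi_1(L(8,7))| = 8

8


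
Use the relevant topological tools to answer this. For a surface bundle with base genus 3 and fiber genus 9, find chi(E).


For a fiber bundle F -> E -> B (with CW structure): chi(E) = chi(B) * chi(F).
chi(Sigma_3) = -4, chi(Sigma_9) = -16.
chi(E) = (-4) * (-16) = 64

64


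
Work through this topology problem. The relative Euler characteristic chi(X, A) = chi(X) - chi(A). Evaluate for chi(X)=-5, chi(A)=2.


Relative Euler characteristic: chi(X, A) = chi(X) - chi(A).
= -5 - (2) = -7

-7


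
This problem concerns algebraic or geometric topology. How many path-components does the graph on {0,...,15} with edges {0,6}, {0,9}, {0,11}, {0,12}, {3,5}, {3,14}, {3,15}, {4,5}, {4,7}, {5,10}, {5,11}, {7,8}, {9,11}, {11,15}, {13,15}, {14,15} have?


Run DFS/union-find over 16 vertices.
V = 16, E = 16.
Number of components = 3

3


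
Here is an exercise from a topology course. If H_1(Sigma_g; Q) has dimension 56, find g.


For a closed orientable surface: b_1 = 2g.
56 = 2g
g = 56 / 2 = 28

28


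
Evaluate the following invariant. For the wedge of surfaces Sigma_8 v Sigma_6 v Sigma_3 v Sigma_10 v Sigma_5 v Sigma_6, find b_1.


For a wedge X v Y: reduced H_k(X v Y) = H_k(X) + H_k(Y).
Each Sigma_g contributes b_1 = 2g.
b_1 = 16 + 12 + 6 + 20 + 10 + 12 = 76

76


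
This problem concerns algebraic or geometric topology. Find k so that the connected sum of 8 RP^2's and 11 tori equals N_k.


Since a >= 1, the sum is non-orientable; each T^2 can be replaced by RP^2 # RP^2 (since T^2#RP^2 = 3RP^2).
Total crosscaps k = 8 + 2*11 = 30.
Check via chi: chi = 8*1 + 11*0 - (8+11-1)*2 = -28 = 2 - k = -28. Consistent.

30


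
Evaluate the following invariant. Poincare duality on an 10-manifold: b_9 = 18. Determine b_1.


Poincare duality for closed orientable n-manifolds: b_k = b_{n-k}.
Here n = 10, so b_1 = b_9 = 18

18


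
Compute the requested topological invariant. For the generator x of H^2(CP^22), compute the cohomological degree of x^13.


|x| = 2 in H^*(CP^n).
|x^13| = 13 * |x| = 13 * 2 = 26

26


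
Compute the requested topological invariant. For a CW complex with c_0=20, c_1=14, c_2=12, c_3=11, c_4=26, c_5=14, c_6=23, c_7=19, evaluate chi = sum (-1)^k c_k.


chi = sum_k (-1)^k c_k.
= (-1)^0*20 + (-1)^1*14 + (-1)^2*12 + (-1)^3*11 + (-1)^4*26 + (-1)^5*14 + (-1)^6*23 + (-1)^7*19
= (20) + (-14) + (12) + (-11) + (26) + (-14) + (23) + (-19)
= 23

23


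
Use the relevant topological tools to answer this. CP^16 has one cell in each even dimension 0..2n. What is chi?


CP^16 has one cell in each even dimension 0, 2, ..., 2*16 (16+1 cells total).
All cells are even-dimensional, so chi = number of cells.
chi = 16 + 1 = 17

17


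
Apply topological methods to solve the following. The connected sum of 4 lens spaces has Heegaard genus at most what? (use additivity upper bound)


Heegaard genus satisfies g(A#B) <= g(A) + g(B).
Each lens space has g = 1.
Upper bound: 4 * 1 = 4

4


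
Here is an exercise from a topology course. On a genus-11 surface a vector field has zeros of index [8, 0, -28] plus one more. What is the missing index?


Poincare-Hopf: sum of indices = chi(M).
chi(Sigma_11) = 2 - 2*11 = -20.
Sum of known indices = -20.
x = chi - (sum known) = -20 - (-20) = 0

0


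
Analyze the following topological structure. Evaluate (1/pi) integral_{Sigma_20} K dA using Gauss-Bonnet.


Gauss-Bonnet: integral K dA = 2*pi*chi(M).
chi(Sigma_20) = 2 - 2*20 = -38.
(integral K dA)/pi = 2*chi = 2*(-38) = -76

-76


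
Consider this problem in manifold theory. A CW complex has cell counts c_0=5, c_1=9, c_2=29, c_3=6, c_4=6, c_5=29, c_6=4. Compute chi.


chi = sum_k (-1)^k c_k.
= (-1)^0*5 + (-1)^1*9 + (-1)^2*29 + (-1)^3*6 + (-1)^4*6 + (-1)^5*29 + (-1)^6*4
= (5) + (-9) + (29) + (-6) + (6) + (-29) + (4)
= 0

0


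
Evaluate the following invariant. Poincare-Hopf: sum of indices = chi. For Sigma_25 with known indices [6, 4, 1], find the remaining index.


Poincare-Hopf: sum of indices = chi(M).
chi(Sigma_25) = 2 - 2*25 = -48.
Sum of known indices = 11.
x = chi - (sum known) = -48 - (11) = -59

-59


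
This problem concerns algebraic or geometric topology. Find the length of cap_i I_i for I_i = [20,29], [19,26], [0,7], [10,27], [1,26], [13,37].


Intersection = [max(a_i), min(b_i)] = [20, 7].
Since 20 > 7, the intersection is empty.
Length = 0

0


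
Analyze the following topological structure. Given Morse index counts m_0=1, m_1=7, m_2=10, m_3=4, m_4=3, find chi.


Morse theory: chi(M) = sum_k (-1)^k m_k where m_k = #(index-k critical points).
= (1) + (-7) + (10) + (-4) + (3) = 3

3


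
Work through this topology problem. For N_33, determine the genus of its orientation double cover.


chi(N_33) = 2 - 33 = -31.
Double cover: chi(Sigma_g) = 2 * chi(N_33) = 2*(-31) = -62.
2 - 2g = -62, so g = (2 - (-62))/2 = 64/2 = 32

32


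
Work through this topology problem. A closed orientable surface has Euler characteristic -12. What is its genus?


chi = 2 - 2g for closed orientable surfaces.
-12 = 2 - 2g
2g = 2 - (-12) = 14
g = 7

7


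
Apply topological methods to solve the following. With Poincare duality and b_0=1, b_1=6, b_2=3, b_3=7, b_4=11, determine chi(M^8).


By Poincare duality b_k = b_{8-k}, so full Betti numbers: b_0=1, b_1=6, b_2=3, b_3=7, b_4=11, b_5=7, b_6=3, b_7=6, b_8=1.
chi = sum (-1)^k b_k = -7

-7


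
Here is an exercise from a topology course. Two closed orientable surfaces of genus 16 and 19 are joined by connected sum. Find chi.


chi(Sigma_16) = 2 - 2*16 = -30
chi(Sigma_19) = 2 - 2*19 = -36
For surfaces: chi(A#B) = chi(A) + chi(B) - 2.
chi = -30 + -36 - 2 = -68

-68


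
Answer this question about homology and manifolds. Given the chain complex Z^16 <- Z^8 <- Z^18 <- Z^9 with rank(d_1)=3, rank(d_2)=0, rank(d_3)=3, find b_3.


rank H_k = rank(ker d_k) - rank(im d_{k+1}).
rank(ker d_3) = rank(C_3) - rank(d_3) = 9 - 3 = 6.
rank(im d_{3+1}) = 0.
rank H_3 = 6 - 0 = 6

6


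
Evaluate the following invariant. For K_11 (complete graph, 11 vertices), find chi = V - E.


K_11: V = 11, E = C(11,2) = 55.
chi = V - E = 11 - 55 = -44

-44


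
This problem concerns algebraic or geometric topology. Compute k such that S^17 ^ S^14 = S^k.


S^m ^ S^n = S^{m+n}.
k = 17 + 14 = 31

31


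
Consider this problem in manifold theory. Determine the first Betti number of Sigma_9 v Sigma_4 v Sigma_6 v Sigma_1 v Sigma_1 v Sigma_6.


For a wedge X v Y: reduced H_k(X v Y) = H_k(X) + H_k(Y).
Each Sigma_g contributes b_1 = 2g.
b_1 = 18 + 8 + 12 + 2 + 2 + 12 = 54

54


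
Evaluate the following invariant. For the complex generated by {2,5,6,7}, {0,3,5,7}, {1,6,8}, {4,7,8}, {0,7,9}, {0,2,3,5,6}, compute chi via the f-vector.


Enumerate all faces; f-vector: f_0=10, f_1=23, f_2=19, f_3=7, f_4=1.
chi = sum (-1)^k f_k = 0

0


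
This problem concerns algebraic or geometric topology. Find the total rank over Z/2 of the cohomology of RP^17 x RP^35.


dim H^*(RP^n; Z/2) = n+1 (one Z/2 in each degree 0..n).
Total Betti number is multiplicative.
Total = (17+1) * (35+1) = 18 * 36 = 648

648


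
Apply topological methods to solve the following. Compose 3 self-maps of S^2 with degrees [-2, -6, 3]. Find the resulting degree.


Degree is multiplicative: deg(composition) = product of degrees.
= (-2) * (-6) * (3) = 36

36


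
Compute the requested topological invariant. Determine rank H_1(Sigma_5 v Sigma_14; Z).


For a wedge: H_1(A v B) = H_1(A) + H_1(B).
b_1(Sigma_5) = 10, b_1(Sigma_14) = 28.
b_1 = 10 + 28 = 38

38


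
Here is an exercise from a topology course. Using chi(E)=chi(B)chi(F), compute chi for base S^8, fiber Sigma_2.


chi(S^8) = 2 (n even), chi(Sigma_2) = 2 - 2*2 = -2.
chi(E) = 2 * (-2) = -4

-4


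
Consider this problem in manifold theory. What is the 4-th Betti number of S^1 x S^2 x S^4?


Each S^d has Poincare polynomial 1 + t^d.
The product S^1 x S^2 x S^4 has Poincare polynomial prod(1+t^d_i).
Expanding: b_0=1, b_1=1, b_2=1, b_3=1, b_4=1, b_5=1, b_6=1, b_7=1.
b_4 = 1

1


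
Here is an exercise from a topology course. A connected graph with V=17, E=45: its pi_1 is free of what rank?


For a connected graph: rank(pi_1) = b_1 = E - V + 1 = 1 - chi.
chi = V - E = 17 - 45 = -28.
rank = 1 - (-28) = 45 - 17 + 1 = 29

29


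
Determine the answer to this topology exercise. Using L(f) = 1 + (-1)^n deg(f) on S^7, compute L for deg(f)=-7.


On S^7: L(f) = tr(f_0*) + (-1)^7 tr(f_7*) = 1 + (-1)^7 * deg(f).
L(f) = 1 + (-1)^7 * -7 = 1 + 7 = 8

8


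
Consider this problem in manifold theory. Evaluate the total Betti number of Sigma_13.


For Sigma_13: b_0 = 1, b_1 = 2g = 26, b_2 = 1.
Total = 1 + 26 + 1 = 28

28


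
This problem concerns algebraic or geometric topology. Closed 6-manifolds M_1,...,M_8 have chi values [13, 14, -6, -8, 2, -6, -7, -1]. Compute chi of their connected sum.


For n-manifolds: chi(A#B) = chi(A) + chi(B) - chi(S^6).
chi(S^6) = 1 + (-1)^6 = 2.
chi(#) = (sum chi_i) - (8-1)*chi(S^6) = 1 - 7*2 = -13

-13


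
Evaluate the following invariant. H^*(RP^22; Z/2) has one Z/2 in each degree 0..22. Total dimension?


H^k(RP^22; Z/2) = Z/2 for each 0 <= k <= 22.
Total dimension = 22 + 1 = 23

23


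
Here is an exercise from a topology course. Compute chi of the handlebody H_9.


A genus-g handlebody deformation retracts to a wedge of g circles.
chi(vee_g S^1) = 1 - g.
chi(H_9) = 1 - 9 = -8

-8


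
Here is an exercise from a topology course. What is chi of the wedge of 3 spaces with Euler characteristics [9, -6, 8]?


chi(A v B) = chi(A) + chi(B) - 1 (one point identified).
For 3 spaces: chi = (sum chi_i) - (3 - 1).
sum = 11; chi = 11 - 2 = 9

9


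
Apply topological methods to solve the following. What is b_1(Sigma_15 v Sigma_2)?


For a wedge: H_1(A v B) = H_1(A) + H_1(B).
b_1(Sigma_15) = 30, b_1(Sigma_2) = 4.
b_1 = 30 + 4 = 34

34


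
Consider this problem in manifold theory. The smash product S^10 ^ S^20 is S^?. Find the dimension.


S^m ^ S^n = S^{m+n}.
k = 10 + 20 = 30

30


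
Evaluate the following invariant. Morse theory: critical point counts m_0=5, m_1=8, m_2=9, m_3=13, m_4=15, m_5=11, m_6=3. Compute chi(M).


Morse theory: chi(M) = sum_k (-1)^k m_k where m_k = #(index-k critical points).
= (5) + (-8) + (9) + (-13) + (15) + (-11) + (3) = 0

0


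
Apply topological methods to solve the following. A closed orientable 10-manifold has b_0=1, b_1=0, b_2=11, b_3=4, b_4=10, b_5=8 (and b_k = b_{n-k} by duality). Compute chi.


By Poincare duality b_k = b_{10-k}, so full Betti numbers: b_0=1, b_1=0, b_2=11, b_3=4, b_4=10, b_5=8, b_6=10, b_7=4, b_8=11, b_9=0, b_10=1.
chi = sum (-1)^k b_k = 28

28


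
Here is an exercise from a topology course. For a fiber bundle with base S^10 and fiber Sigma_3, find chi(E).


chi(S^10) = 2 (n even), chi(Sigma_3) = 2 - 2*3 = -4.
chi(E) = 2 * (-4) = -8

-8


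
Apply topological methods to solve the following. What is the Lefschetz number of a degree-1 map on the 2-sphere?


On S^2: L(f) = tr(f_0*) + (-1)^2 tr(f_2*) = 1 + (-1)^2 * deg(f).
L(f) = 1 + (-1)^2 * 1 = 1 + 1 = 2

2


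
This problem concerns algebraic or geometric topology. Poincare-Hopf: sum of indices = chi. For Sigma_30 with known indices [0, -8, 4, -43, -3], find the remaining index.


Poincare-Hopf: sum of indices = chi(M).
chi(Sigma_30) = 2 - 2*30 = -58.
Sum of known indices = -50.
x = chi - (sum known) = -58 - (-50) = -8

-8


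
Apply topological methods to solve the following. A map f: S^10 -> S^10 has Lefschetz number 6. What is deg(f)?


L(f) = 1 + (-1)^10 deg(f) on S^10.
6 = 1 + (-1)^10 * deg(f)
(-1)^10 * deg(f) = 5
deg(f) = 5

5


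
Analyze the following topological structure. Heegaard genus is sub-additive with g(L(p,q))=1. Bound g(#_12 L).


Heegaard genus satisfies g(A#B) <= g(A) + g(B).
Each lens space has g = 1.
Upper bound: 12 * 1 = 12

12


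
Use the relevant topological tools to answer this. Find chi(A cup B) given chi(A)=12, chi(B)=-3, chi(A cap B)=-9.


chi(A cup B) = chi(A) + chi(B) - chi(A cap B)
= 12 + (-3) - (-9)
= 18

18


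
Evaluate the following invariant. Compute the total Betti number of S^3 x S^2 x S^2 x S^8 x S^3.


Total Betti number is multiplicative under products.
Each S^d (d>=1) has total Betti number 2.
There are 5 sphere factors.
Total = 2^5 = 32

32


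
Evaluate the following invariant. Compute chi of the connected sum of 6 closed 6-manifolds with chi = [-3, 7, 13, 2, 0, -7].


For n-manifolds: chi(A#B) = chi(A) + chi(B) - chi(S^6).
chi(S^6) = 1 + (-1)^6 = 2.
chi(#) = (sum chi_i) - (6-1)*chi(S^6) = 12 - 5*2 = 2

2


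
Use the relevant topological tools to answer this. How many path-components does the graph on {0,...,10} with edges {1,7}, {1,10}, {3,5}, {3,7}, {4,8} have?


Run DFS/union-find over 11 vertices.
V = 11, E = 5.
Number of components = 6

6


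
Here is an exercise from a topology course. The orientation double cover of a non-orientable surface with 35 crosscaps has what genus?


chi(N_35) = 2 - 35 = -33.
Double cover: chi(Sigma_g) = 2 * chi(N_35) = 2*(-33) = -66.
2 - 2g = -66, so g = (2 - (-66))/2 = 68/2 = 34

34


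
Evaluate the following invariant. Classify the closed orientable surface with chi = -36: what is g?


chi = 2 - 2g for closed orientable surfaces.
-36 = 2 - 2g
2g = 2 - (-36) = 38
g = 19

19


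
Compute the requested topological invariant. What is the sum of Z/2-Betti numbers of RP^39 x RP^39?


dim H^*(RP^n; Z/2) = n+1 (one Z/2 in each degree 0..n).
Total Betti number is multiplicative.
Total = (39+1) * (39+1) = 40 * 40 = 1600

1600


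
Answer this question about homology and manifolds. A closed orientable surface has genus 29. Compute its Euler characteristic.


For a closed orientable surface of genus g: chi = 2 - 2g.
Here g = 29.
chi = 2 - 2*29 = 2 - 58 = -56

-56


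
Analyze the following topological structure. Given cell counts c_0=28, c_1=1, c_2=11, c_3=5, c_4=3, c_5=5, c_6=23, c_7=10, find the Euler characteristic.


chi = sum_k (-1)^k c_k.
= (-1)^0*28 + (-1)^1*1 + (-1)^2*11 + (-1)^3*5 + (-1)^4*3 + (-1)^5*5 + (-1)^6*23 + (-1)^7*10
= (28) + (-1) + (11) + (-5) + (3) + (-5) + (23) + (-10)
= 44

44


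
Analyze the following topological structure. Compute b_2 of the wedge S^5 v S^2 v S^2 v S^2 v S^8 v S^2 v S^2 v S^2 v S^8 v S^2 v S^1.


For a wedge of spheres, H_k (k>0) is free on one generator per sphere of dimension k.
Spheres of dimension 2: count = 7.
b_2 = 7

7


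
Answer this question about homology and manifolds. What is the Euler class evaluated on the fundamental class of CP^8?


For any closed oriented manifold, <e(TM),[M]> = chi(M).
chi(CP^8) = 8+1 = 9

9


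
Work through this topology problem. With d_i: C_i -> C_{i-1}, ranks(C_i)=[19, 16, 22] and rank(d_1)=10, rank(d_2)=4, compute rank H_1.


rank H_k = rank(ker d_k) - rank(im d_{k+1}).
rank(ker d_1) = rank(C_1) - rank(d_1) = 16 - 10 = 6.
rank(im d_{1+1}) = 4.
rank H_1 = 6 - 4 = 2

2


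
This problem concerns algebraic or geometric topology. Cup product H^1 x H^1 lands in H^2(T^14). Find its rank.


Cup product: H^p x H^q -> H^{p+q}; here p+q = 1+1 = 2.
rank H^k(T^n) = C(n,k).
C(14,2) = 91

91


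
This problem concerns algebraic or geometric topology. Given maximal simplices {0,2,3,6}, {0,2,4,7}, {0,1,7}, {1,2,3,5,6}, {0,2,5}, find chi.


Enumerate all faces; f-vector: f_0=8, f_1=21, f_2=19, f_3=7, f_4=1.
chi = sum (-1)^k f_k = 0

0


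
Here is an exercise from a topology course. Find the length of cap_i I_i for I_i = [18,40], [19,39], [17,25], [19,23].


Intersection = [max(a_i), min(b_i)] = [19, 23].
Length = 23 - 19 = 4

4


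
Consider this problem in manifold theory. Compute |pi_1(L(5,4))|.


pi_1(L(p,q)) = Z/pZ for any q coprime to p.
|pi_1(L(5,4))| = 5

5


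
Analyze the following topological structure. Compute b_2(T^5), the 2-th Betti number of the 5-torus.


By the Kunneth formula, b_k(T^n) = C(n,k).
b_2(T^5) = C(5,2).
C(5,2) = 5!/(2!*3!) = 10

10


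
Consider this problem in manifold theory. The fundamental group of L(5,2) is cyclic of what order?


pi_1(L(p,q)) = Z/pZ for any q coprime to p.
|pi_1(L(5,2))| = 5

5


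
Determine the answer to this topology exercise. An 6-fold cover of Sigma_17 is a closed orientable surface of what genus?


For an n-sheeted cover: chi(E) = n * chi(B).
chi(Sigma_17) = 2 - 2*17 = -32.
chi(E) = 6 * (-32) = -192.
genus(E) = (2 - chi(E))/2 = (2 - (-192))/2 = 194/2 = 97

97


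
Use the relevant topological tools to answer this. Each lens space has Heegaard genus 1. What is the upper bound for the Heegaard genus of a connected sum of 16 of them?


Heegaard genus satisfies g(A#B) <= g(A) + g(B).
Each lens space has g = 1.
Upper bound: 16 * 1 = 16

16


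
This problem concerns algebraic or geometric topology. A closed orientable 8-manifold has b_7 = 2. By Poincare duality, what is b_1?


Poincare duality for closed orientable n-manifolds: b_k = b_{n-k}.
Here n = 8, so b_1 = b_7 = 2

2


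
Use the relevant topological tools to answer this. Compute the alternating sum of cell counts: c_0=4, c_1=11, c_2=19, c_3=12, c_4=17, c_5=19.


chi = sum_k (-1)^k c_k.
= (-1)^0*4 + (-1)^1*11 + (-1)^2*19 + (-1)^3*12 + (-1)^4*17 + (-1)^5*19
= (4) + (-11) + (19) + (-12) + (17) + (-19)
= -2

-2


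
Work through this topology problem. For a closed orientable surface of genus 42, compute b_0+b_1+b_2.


For Sigma_42: b_0 = 1, b_1 = 2g = 84, b_2 = 1.
Total = 1 + 84 + 1 = 86

86


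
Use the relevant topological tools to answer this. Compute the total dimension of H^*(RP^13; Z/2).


H^k(RP^13; Z/2) = Z/2 for each 0 <= k <= 13.
Total dimension = 13 + 1 = 14

14


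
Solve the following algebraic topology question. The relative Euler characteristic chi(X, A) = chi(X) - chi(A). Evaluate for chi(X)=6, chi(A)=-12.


Relative Euler characteristic: chi(X, A) = chi(X) - chi(A).
= 6 - (-12) = 18

18


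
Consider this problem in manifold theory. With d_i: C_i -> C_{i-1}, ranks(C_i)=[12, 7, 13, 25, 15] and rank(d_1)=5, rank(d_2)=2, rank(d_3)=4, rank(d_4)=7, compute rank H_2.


rank H_k = rank(ker d_k) - rank(im d_{k+1}).
rank(ker d_2) = rank(C_2) - rank(d_2) = 13 - 2 = 11.
rank(im d_{2+1}) = 4.
rank H_2 = 11 - 4 = 7

7


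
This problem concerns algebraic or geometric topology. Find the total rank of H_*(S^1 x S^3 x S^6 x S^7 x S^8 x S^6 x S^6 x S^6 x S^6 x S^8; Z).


Total Betti number is multiplicative under products.
Each S^d (d>=1) has total Betti number 2.
There are 10 sphere factors.
Total = 2^10 = 1024

1024


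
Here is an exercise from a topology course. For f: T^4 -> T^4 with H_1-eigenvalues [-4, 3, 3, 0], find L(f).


For a torus self-map: L(f) = det(I - A) where A acts on H_1.
L(f) = (1--4) * (1-3) * (1-3) * (1-0) = 5 * -2 * -2 * 1 = 20

20


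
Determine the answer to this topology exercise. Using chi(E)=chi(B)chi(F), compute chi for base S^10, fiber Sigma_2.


chi(S^10) = 2 (n even), chi(Sigma_2) = 2 - 2*2 = -2.
chi(E) = 2 * (-2) = -4

-4


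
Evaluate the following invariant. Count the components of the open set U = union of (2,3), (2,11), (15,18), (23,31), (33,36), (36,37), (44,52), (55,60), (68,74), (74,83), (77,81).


Sort and merge overlapping open intervals.
Merged: (2,11), (15,18), (23,31), (33,36), (36,37), (44,52), (55,60), (68,74), (74,83).
Number of components = 9

9


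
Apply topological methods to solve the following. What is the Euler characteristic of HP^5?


HP^5 has one cell in each dimension 0, 4, ..., 4*5 (5+1 cells, all even-dim).
chi = 5 + 1 = 6

6


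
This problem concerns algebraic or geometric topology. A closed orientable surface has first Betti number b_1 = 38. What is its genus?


For a closed orientable surface: b_1 = 2g.
38 = 2g
g = 38 / 2 = 19

19


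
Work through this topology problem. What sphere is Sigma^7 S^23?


Each suspension raises dimension by 1: Sigma S^n = S^{n+1}.
Sigma^7 S^23 = S^{23+7} = S^30

30


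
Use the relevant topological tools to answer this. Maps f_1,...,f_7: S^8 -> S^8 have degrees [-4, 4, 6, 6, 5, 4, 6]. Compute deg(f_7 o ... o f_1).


Degree is multiplicative: deg(composition) = product of degrees.
= (-4) * (4) * (6) * (6) * (5) * (4) * (6) = -69120

-69120


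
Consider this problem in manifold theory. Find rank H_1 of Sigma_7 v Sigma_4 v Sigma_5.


For a wedge X v Y: reduced H_k(X v Y) = H_k(X) + H_k(Y).
Each Sigma_g contributes b_1 = 2g.
b_1 = 14 + 8 + 10 = 32

32


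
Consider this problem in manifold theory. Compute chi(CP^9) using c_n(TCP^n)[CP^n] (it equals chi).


For any closed oriented manifold, <e(TM),[M]> = chi(M).
chi(CP^9) = 9+1 = 10

10


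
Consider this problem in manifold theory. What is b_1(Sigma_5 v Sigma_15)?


For a wedge: H_1(A v B) = H_1(A) + H_1(B).
b_1(Sigma_5) = 10, b_1(Sigma_15) = 30.
b_1 = 10 + 30 = 40

40


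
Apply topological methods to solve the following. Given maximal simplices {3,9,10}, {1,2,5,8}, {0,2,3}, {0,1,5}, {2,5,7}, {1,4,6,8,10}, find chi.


Enumerate all faces; f-vector: f_0=11, f_1=25, f_2=18, f_3=6, f_4=1.
chi = sum (-1)^k f_k = -1

-1


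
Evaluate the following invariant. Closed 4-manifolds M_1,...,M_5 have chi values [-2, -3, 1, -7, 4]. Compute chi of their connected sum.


For n-manifolds: chi(A#B) = chi(A) + chi(B) - chi(S^4).
chi(S^4) = 1 + (-1)^4 = 2.
chi(#) = (sum chi_i) - (5-1)*chi(S^4) = -7 - 4*2 = -15

-15


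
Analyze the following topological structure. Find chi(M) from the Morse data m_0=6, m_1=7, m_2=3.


Morse theory: chi(M) = sum_k (-1)^k m_k where m_k = #(index-k critical points).
= (6) + (-7) + (3) = 2

2


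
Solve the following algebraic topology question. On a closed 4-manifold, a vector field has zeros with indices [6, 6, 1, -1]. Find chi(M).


Poincare-Hopf: chi(M) = sum of indices of zeros.
chi = (6) + (6) + (1) + (-1) = 12

12


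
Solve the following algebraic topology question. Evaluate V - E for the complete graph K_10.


K_10: V = 10, E = C(10,2) = 45.
chi = V - E = 10 - 45 = -35

-35


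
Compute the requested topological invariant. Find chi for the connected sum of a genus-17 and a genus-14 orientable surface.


chi(Sigma_17) = 2 - 2*17 = -32
chi(Sigma_14) = 2 - 2*14 = -26
For surfaces: chi(A#B) = chi(A) + chi(B) - 2.
chi = -32 + -26 - 2 = -60

-60


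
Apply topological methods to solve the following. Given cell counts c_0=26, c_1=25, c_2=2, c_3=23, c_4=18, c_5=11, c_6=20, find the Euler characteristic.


chi = sum_k (-1)^k c_k.
= (-1)^0*26 + (-1)^1*25 + (-1)^2*2 + (-1)^3*23 + (-1)^4*18 + (-1)^5*11 + (-1)^6*20
= (26) + (-25) + (2) + (-23) + (18) + (-11) + (20)
= 7

7


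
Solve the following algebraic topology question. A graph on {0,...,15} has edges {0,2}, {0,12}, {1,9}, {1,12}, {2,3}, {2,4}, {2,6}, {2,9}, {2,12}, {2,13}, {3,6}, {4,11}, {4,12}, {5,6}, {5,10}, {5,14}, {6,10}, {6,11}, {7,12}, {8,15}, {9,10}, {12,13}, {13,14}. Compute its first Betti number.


b_1 = E - V + (number of components).
E = 23, V = 16, components = 2.
b_1 = 23 - 16 + 2 = 9

9


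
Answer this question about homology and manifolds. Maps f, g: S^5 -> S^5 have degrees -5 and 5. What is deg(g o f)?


Degree is multiplicative under composition: deg(g o f) = deg(g) * deg(f).
= 5 * -5 = -25

-25


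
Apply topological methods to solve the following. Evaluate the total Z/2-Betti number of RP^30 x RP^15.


dim H^*(RP^n; Z/2) = n+1 (one Z/2 in each degree 0..n).
Total Betti number is multiplicative.
Total = (30+1) * (15+1) = 31 * 16 = 496

496


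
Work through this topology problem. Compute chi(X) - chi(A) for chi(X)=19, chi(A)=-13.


Relative Euler characteristic: chi(X, A) = chi(X) - chi(A).
= 19 - (-13) = 32

32


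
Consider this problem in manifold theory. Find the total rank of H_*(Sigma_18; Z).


For Sigma_18: b_0 = 1, b_1 = 2g = 36, b_2 = 1.
Total = 1 + 36 + 1 = 38

38


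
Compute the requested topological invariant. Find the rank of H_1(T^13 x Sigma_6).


pi_1(A x B) = pi_1(A) x pi_1(B); rank of abelianization = b_1.
b_1(T^13) = 13, b_1(Sigma_6) = 2*6 = 12.
b_1(product) = 13 + 12 = 25

25


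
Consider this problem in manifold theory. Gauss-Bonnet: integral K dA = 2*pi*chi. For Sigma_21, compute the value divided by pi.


Gauss-Bonnet: integral K dA = 2*pi*chi(M).
chi(Sigma_21) = 2 - 2*21 = -40.
(integral K dA)/pi = 2*chi = 2*(-40) = -80

-80


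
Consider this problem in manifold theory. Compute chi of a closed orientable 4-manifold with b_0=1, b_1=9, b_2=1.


By Poincare duality b_k = b_{4-k}, so full Betti numbers: b_0=1, b_1=9, b_2=1, b_3=9, b_4=1.
chi = sum (-1)^k b_k = -15

-15


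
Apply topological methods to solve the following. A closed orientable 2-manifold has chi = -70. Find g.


chi = 2 - 2g for closed orientable surfaces.
-70 = 2 - 2g
2g = 2 - (-70) = 72
g = 36

36


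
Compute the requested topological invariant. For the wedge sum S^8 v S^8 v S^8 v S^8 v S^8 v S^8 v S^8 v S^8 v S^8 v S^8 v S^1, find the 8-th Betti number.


For a wedge of spheres, H_k (k>0) is free on one generator per sphere of dimension k.
Spheres of dimension 8: count = 10.
b_8 = 10

10


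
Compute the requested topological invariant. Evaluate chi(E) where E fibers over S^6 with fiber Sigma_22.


chi(S^6) = 2 (n even), chi(Sigma_22) = 2 - 2*22 = -42.
chi(E) = 2 * (-42) = -84

-84


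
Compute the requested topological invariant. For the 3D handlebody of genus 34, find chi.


A genus-g handlebody deformation retracts to a wedge of g circles.
chi(vee_g S^1) = 1 - g.
chi(H_34) = 1 - 34 = -33

-33


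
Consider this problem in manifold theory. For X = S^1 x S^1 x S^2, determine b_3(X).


Each S^d has Poincare polynomial 1 + t^d.
The product S^1 x S^1 x S^2 has Poincare polynomial prod(1+t^d_i).
Expanding: b_0=1, b_1=2, b_2=2, b_3=2, b_4=1.
b_3 = 2

2


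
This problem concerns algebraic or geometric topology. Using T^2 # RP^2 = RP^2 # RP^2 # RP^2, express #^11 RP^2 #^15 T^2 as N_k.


Since a >= 1, the sum is non-orientable; each T^2 can be replaced by RP^2 # RP^2 (since T^2#RP^2 = 3RP^2).
Total crosscaps k = 11 + 2*15 = 41.
Check via chi: chi = 11*1 + 15*0 - (11+15-1)*2 = -39 = 2 - k = -39. Consistent.

41


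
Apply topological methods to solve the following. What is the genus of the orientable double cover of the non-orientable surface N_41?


chi(N_41) = 2 - 41 = -39.
Double cover: chi(Sigma_g) = 2 * chi(N_41) = 2*(-39) = -78.
2 - 2g = -78, so g = (2 - (-78))/2 = 80/2 = 40

40


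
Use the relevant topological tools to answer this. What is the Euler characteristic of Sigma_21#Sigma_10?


chi(Sigma_21) = 2 - 2*21 = -40
chi(Sigma_10) = 2 - 2*10 = -18
For surfaces: chi(A#B) = chi(A) + chi(B) - 2.
chi = -40 + -18 - 2 = -60

-60


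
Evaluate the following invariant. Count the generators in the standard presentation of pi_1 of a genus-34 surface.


Standard presentation: pi_1(Sigma_g) = <a_1,b_1,...,a_g,b_g | [a_1,b_1]...[a_g,b_g] = 1>.
Number of generators = 2g = 2*34 = 68

68


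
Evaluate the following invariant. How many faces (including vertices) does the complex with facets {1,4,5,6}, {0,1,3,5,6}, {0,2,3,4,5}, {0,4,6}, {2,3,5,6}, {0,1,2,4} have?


Each maximal simplex on m vertices has 2^m - 1 nonempty faces.
Take the union (dedupe shared faces).
Total distinct faces = 71

71


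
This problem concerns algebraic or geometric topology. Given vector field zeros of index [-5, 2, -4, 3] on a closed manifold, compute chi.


Poincare-Hopf: chi(M) = sum of indices of zeros.
chi = (-5) + (2) + (-4) + (3) = -4

-4


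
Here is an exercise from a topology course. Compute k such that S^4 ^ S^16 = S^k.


S^m ^ S^n = S^{m+n}.
k = 4 + 16 = 20

20


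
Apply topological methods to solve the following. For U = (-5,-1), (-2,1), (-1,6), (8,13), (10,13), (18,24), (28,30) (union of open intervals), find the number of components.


Sort and merge overlapping open intervals.
Merged: (-5,6), (8,13), (18,24), (28,30).
Number of components = 4

4


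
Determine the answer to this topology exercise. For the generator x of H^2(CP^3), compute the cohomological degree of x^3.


|x| = 2 in H^*(CP^n).
|x^3| = 3 * |x| = 3 * 2 = 6

6


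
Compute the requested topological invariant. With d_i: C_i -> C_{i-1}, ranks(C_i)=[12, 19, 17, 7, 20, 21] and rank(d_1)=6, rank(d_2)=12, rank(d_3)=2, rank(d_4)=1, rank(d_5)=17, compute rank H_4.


rank H_k = rank(ker d_k) - rank(im d_{k+1}).
rank(ker d_4) = rank(C_4) - rank(d_4) = 20 - 1 = 19.
rank(im d_{4+1}) = 17.
rank H_4 = 19 - 17 = 2

2


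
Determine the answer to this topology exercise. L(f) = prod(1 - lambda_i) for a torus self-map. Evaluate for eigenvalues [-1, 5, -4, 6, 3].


For a torus self-map: L(f) = det(I - A) where A acts on H_1.
L(f) = (1--1) * (1-5) * (1--4) * (1-6) * (1-3) = 2 * -4 * 5 * -5 * -2 = -400

-400


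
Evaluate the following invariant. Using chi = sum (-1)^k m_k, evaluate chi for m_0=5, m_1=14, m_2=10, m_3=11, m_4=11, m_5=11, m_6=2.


Morse theory: chi(M) = sum_k (-1)^k m_k where m_k = #(index-k critical points).
= (5) + (-14) + (10) + (-11) + (11) + (-11) + (2) = -8

-8


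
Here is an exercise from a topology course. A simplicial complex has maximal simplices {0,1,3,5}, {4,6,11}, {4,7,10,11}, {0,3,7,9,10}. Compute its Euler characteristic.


Enumerate all faces; f-vector: f_0=10, f_1=22, f_2=19, f_3=7, f_4=1.
chi = sum (-1)^k f_k = 1

1


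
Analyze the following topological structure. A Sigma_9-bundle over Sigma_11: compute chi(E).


For a fiber bundle F -> E -> B (with CW structure): chi(E) = chi(B) * chi(F).
chi(Sigma_11) = -20, chi(Sigma_9) = -16.
chi(E) = (-20) * (-16) = 320

320


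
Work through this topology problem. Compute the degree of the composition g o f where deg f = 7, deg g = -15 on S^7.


Degree is multiplicative under composition: deg(g o f) = deg(g) * deg(f).
= -15 * 7 = -105

-105
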